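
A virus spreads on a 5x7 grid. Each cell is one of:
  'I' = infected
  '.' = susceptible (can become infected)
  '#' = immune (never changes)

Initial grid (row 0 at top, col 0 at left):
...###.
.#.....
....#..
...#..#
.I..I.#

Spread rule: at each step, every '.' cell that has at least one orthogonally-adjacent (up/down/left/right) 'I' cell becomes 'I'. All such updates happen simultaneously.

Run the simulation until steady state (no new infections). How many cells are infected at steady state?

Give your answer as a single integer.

Answer: 27

Derivation:
Step 0 (initial): 2 infected
Step 1: +6 new -> 8 infected
Step 2: +4 new -> 12 infected
Step 3: +3 new -> 15 infected
Step 4: +5 new -> 20 infected
Step 5: +5 new -> 25 infected
Step 6: +2 new -> 27 infected
Step 7: +0 new -> 27 infected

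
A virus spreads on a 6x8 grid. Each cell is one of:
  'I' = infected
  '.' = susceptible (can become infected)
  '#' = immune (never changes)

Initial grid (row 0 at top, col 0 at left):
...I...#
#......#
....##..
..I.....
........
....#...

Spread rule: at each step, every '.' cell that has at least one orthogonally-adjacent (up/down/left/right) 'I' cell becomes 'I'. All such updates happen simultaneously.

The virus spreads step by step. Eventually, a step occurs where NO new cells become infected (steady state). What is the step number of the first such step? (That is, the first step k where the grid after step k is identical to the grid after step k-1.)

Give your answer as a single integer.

Step 0 (initial): 2 infected
Step 1: +7 new -> 9 infected
Step 2: +11 new -> 20 infected
Step 3: +10 new -> 30 infected
Step 4: +4 new -> 34 infected
Step 5: +4 new -> 38 infected
Step 6: +3 new -> 41 infected
Step 7: +1 new -> 42 infected
Step 8: +0 new -> 42 infected

Answer: 8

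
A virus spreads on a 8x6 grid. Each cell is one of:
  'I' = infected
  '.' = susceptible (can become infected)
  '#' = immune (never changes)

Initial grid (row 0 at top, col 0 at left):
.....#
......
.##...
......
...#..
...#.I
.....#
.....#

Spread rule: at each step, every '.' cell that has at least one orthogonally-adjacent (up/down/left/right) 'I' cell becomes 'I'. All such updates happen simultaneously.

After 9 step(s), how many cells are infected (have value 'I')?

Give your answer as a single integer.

Step 0 (initial): 1 infected
Step 1: +2 new -> 3 infected
Step 2: +3 new -> 6 infected
Step 3: +4 new -> 10 infected
Step 4: +5 new -> 15 infected
Step 5: +6 new -> 21 infected
Step 6: +7 new -> 28 infected
Step 7: +6 new -> 34 infected
Step 8: +4 new -> 38 infected
Step 9: +2 new -> 40 infected

Answer: 40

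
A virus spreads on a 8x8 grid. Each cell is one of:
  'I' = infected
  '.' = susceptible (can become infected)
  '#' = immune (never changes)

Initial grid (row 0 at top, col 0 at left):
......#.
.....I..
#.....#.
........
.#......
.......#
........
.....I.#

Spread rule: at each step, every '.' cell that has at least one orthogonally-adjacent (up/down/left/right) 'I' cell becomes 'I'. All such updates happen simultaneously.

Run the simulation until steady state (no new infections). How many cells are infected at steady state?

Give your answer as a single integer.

Answer: 58

Derivation:
Step 0 (initial): 2 infected
Step 1: +7 new -> 9 infected
Step 2: +9 new -> 18 infected
Step 3: +13 new -> 31 infected
Step 4: +10 new -> 41 infected
Step 5: +9 new -> 50 infected
Step 6: +5 new -> 55 infected
Step 7: +2 new -> 57 infected
Step 8: +1 new -> 58 infected
Step 9: +0 new -> 58 infected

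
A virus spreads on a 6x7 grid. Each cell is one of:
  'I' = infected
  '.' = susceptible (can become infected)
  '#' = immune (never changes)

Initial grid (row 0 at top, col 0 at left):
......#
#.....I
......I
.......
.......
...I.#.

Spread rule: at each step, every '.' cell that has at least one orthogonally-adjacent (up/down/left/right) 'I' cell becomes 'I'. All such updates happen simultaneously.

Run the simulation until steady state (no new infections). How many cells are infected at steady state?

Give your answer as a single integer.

Answer: 39

Derivation:
Step 0 (initial): 3 infected
Step 1: +6 new -> 9 infected
Step 2: +9 new -> 18 infected
Step 3: +9 new -> 27 infected
Step 4: +5 new -> 32 infected
Step 5: +4 new -> 36 infected
Step 6: +2 new -> 38 infected
Step 7: +1 new -> 39 infected
Step 8: +0 new -> 39 infected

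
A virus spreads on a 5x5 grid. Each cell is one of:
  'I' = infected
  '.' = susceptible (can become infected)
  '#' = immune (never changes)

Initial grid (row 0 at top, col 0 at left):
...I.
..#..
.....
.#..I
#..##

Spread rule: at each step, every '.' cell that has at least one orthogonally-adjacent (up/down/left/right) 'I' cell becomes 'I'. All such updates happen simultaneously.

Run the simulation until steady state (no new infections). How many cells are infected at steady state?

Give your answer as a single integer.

Step 0 (initial): 2 infected
Step 1: +5 new -> 7 infected
Step 2: +4 new -> 11 infected
Step 3: +4 new -> 15 infected
Step 4: +3 new -> 18 infected
Step 5: +1 new -> 19 infected
Step 6: +1 new -> 20 infected
Step 7: +0 new -> 20 infected

Answer: 20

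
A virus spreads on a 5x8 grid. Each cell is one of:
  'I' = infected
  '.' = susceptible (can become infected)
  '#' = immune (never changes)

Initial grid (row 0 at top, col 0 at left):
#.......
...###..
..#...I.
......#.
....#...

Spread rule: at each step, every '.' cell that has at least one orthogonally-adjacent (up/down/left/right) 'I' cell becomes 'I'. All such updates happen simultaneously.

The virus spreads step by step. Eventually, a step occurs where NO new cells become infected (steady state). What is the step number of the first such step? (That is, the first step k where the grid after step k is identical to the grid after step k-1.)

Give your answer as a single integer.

Step 0 (initial): 1 infected
Step 1: +3 new -> 4 infected
Step 2: +5 new -> 9 infected
Step 3: +6 new -> 15 infected
Step 4: +3 new -> 18 infected
Step 5: +3 new -> 21 infected
Step 6: +3 new -> 24 infected
Step 7: +5 new -> 29 infected
Step 8: +3 new -> 32 infected
Step 9: +1 new -> 33 infected
Step 10: +0 new -> 33 infected

Answer: 10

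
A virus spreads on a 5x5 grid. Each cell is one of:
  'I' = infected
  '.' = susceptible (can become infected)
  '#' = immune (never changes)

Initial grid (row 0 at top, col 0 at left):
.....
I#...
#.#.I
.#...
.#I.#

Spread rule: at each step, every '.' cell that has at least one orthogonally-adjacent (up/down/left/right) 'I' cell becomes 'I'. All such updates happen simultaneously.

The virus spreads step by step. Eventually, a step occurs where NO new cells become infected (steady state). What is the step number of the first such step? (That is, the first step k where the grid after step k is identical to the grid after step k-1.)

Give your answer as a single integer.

Step 0 (initial): 3 infected
Step 1: +6 new -> 9 infected
Step 2: +4 new -> 13 infected
Step 3: +3 new -> 16 infected
Step 4: +0 new -> 16 infected

Answer: 4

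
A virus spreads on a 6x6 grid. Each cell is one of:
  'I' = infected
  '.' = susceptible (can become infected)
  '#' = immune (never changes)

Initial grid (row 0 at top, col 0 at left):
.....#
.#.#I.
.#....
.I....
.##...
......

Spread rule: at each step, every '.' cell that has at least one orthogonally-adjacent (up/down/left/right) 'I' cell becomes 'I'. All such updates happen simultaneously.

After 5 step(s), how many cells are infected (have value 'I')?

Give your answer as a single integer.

Step 0 (initial): 2 infected
Step 1: +5 new -> 7 infected
Step 2: +8 new -> 15 infected
Step 3: +7 new -> 22 infected
Step 4: +6 new -> 28 infected
Step 5: +2 new -> 30 infected

Answer: 30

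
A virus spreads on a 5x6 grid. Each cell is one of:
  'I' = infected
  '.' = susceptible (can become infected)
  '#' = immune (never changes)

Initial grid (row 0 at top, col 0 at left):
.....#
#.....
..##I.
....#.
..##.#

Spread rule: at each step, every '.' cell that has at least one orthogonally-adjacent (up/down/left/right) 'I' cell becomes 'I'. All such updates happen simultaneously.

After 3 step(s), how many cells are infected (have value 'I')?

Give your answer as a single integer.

Step 0 (initial): 1 infected
Step 1: +2 new -> 3 infected
Step 2: +4 new -> 7 infected
Step 3: +2 new -> 9 infected

Answer: 9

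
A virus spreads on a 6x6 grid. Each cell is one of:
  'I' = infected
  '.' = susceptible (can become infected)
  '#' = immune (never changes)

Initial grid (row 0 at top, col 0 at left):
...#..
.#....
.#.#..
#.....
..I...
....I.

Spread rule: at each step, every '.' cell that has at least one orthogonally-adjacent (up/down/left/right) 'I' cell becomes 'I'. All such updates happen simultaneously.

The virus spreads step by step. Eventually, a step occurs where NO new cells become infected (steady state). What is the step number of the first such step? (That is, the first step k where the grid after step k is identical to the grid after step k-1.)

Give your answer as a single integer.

Answer: 9

Derivation:
Step 0 (initial): 2 infected
Step 1: +7 new -> 9 infected
Step 2: +7 new -> 16 infected
Step 3: +4 new -> 20 infected
Step 4: +4 new -> 24 infected
Step 5: +3 new -> 27 infected
Step 6: +2 new -> 29 infected
Step 7: +1 new -> 30 infected
Step 8: +1 new -> 31 infected
Step 9: +0 new -> 31 infected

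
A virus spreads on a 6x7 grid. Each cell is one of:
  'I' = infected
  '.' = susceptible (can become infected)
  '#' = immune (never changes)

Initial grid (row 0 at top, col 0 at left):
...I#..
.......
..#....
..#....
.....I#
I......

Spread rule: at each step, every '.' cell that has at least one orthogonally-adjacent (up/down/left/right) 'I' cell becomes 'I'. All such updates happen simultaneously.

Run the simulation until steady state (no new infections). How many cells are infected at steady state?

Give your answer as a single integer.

Answer: 38

Derivation:
Step 0 (initial): 3 infected
Step 1: +7 new -> 10 infected
Step 2: +13 new -> 23 infected
Step 3: +10 new -> 33 infected
Step 4: +4 new -> 37 infected
Step 5: +1 new -> 38 infected
Step 6: +0 new -> 38 infected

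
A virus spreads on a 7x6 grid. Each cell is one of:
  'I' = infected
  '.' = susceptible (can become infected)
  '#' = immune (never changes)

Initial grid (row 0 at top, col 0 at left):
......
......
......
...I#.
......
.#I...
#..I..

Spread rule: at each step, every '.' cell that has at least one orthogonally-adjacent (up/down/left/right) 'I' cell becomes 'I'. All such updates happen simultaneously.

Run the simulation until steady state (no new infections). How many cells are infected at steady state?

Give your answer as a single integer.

Step 0 (initial): 3 infected
Step 1: +7 new -> 10 infected
Step 2: +9 new -> 19 infected
Step 3: +9 new -> 28 infected
Step 4: +7 new -> 35 infected
Step 5: +3 new -> 38 infected
Step 6: +1 new -> 39 infected
Step 7: +0 new -> 39 infected

Answer: 39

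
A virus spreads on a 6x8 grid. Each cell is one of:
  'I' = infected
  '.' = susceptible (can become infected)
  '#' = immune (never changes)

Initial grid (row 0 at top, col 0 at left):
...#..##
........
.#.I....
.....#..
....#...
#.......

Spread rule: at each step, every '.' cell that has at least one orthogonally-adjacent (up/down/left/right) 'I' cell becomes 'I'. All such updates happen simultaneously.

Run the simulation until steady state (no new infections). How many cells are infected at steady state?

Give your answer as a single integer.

Answer: 41

Derivation:
Step 0 (initial): 1 infected
Step 1: +4 new -> 5 infected
Step 2: +6 new -> 11 infected
Step 3: +8 new -> 19 infected
Step 4: +10 new -> 29 infected
Step 5: +8 new -> 37 infected
Step 6: +3 new -> 40 infected
Step 7: +1 new -> 41 infected
Step 8: +0 new -> 41 infected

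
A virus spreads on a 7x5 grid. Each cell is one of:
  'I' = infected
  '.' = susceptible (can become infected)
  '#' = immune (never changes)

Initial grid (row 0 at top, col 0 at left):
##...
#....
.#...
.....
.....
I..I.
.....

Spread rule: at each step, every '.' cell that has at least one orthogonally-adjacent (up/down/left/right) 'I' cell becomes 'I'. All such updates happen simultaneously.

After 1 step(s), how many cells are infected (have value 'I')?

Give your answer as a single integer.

Step 0 (initial): 2 infected
Step 1: +7 new -> 9 infected

Answer: 9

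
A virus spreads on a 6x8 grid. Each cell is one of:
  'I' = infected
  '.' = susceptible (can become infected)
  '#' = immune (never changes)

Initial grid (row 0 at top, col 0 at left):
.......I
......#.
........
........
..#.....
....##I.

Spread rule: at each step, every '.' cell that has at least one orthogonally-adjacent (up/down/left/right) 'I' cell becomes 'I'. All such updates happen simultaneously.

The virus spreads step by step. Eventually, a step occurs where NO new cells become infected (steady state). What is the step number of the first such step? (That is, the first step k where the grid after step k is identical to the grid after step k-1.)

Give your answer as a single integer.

Step 0 (initial): 2 infected
Step 1: +4 new -> 6 infected
Step 2: +5 new -> 11 infected
Step 3: +6 new -> 17 infected
Step 4: +5 new -> 22 infected
Step 5: +5 new -> 27 infected
Step 6: +5 new -> 32 infected
Step 7: +5 new -> 37 infected
Step 8: +5 new -> 42 infected
Step 9: +2 new -> 44 infected
Step 10: +0 new -> 44 infected

Answer: 10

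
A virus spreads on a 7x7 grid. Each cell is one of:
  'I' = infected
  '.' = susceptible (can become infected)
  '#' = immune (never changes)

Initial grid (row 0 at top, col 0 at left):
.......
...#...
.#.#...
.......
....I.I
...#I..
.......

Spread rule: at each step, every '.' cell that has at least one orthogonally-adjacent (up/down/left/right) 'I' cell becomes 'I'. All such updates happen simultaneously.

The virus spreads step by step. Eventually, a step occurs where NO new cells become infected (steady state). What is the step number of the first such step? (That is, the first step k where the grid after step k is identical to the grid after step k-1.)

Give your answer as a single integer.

Answer: 9

Derivation:
Step 0 (initial): 3 infected
Step 1: +7 new -> 10 infected
Step 2: +8 new -> 18 infected
Step 3: +7 new -> 25 infected
Step 4: +8 new -> 33 infected
Step 5: +6 new -> 39 infected
Step 6: +3 new -> 42 infected
Step 7: +2 new -> 44 infected
Step 8: +1 new -> 45 infected
Step 9: +0 new -> 45 infected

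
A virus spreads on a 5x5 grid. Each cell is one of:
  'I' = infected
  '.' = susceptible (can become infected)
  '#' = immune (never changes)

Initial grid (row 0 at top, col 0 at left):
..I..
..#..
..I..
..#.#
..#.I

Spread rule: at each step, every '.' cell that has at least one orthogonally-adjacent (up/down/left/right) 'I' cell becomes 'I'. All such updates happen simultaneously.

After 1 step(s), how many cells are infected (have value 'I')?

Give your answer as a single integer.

Answer: 8

Derivation:
Step 0 (initial): 3 infected
Step 1: +5 new -> 8 infected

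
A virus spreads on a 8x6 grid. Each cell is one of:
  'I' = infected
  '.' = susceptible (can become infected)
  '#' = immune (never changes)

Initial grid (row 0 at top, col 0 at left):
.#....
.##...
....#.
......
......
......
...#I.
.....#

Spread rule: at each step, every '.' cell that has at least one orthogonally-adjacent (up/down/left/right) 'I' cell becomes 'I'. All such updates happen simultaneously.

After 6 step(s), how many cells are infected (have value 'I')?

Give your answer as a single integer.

Step 0 (initial): 1 infected
Step 1: +3 new -> 4 infected
Step 2: +4 new -> 8 infected
Step 3: +5 new -> 13 infected
Step 4: +6 new -> 19 infected
Step 5: +7 new -> 26 infected
Step 6: +6 new -> 32 infected

Answer: 32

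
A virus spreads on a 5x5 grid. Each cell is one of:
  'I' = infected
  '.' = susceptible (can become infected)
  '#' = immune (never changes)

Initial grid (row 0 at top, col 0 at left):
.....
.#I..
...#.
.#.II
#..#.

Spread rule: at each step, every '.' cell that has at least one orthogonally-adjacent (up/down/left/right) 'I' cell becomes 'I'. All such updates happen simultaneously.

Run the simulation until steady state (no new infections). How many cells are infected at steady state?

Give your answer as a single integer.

Answer: 20

Derivation:
Step 0 (initial): 3 infected
Step 1: +6 new -> 9 infected
Step 2: +5 new -> 14 infected
Step 3: +4 new -> 18 infected
Step 4: +2 new -> 20 infected
Step 5: +0 new -> 20 infected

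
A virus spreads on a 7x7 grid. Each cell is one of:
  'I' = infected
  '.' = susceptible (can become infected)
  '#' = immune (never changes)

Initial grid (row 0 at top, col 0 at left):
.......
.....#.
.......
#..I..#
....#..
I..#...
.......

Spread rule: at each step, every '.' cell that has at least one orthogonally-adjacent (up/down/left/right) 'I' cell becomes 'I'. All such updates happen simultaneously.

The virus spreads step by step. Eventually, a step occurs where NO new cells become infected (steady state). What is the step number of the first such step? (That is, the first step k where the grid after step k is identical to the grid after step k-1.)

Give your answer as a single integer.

Step 0 (initial): 2 infected
Step 1: +7 new -> 9 infected
Step 2: +9 new -> 18 infected
Step 3: +7 new -> 25 infected
Step 4: +8 new -> 33 infected
Step 5: +8 new -> 41 infected
Step 6: +3 new -> 44 infected
Step 7: +0 new -> 44 infected

Answer: 7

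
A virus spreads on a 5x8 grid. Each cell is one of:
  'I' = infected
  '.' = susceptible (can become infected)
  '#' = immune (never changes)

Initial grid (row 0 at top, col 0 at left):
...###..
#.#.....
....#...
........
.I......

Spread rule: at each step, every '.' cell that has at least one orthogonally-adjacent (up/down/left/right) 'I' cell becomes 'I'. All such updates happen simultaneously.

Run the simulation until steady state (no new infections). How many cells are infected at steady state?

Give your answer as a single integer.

Step 0 (initial): 1 infected
Step 1: +3 new -> 4 infected
Step 2: +4 new -> 8 infected
Step 3: +5 new -> 13 infected
Step 4: +4 new -> 17 infected
Step 5: +5 new -> 22 infected
Step 6: +4 new -> 26 infected
Step 7: +3 new -> 29 infected
Step 8: +2 new -> 31 infected
Step 9: +2 new -> 33 infected
Step 10: +1 new -> 34 infected
Step 11: +0 new -> 34 infected

Answer: 34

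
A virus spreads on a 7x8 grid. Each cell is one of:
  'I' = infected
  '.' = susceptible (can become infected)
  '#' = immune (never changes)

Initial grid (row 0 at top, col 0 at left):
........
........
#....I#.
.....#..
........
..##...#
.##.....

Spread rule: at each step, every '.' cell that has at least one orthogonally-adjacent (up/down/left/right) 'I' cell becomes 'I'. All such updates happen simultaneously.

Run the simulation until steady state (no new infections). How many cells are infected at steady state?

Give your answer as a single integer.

Step 0 (initial): 1 infected
Step 1: +2 new -> 3 infected
Step 2: +5 new -> 8 infected
Step 3: +7 new -> 15 infected
Step 4: +9 new -> 24 infected
Step 5: +8 new -> 32 infected
Step 6: +9 new -> 41 infected
Step 7: +4 new -> 45 infected
Step 8: +2 new -> 47 infected
Step 9: +1 new -> 48 infected
Step 10: +0 new -> 48 infected

Answer: 48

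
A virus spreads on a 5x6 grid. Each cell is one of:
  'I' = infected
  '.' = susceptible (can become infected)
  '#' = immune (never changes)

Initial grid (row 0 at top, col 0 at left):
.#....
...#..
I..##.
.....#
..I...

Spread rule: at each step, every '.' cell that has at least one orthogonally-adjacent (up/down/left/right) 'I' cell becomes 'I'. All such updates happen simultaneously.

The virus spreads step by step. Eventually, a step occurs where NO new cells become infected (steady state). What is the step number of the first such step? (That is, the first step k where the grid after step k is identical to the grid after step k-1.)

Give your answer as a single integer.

Answer: 10

Derivation:
Step 0 (initial): 2 infected
Step 1: +6 new -> 8 infected
Step 2: +7 new -> 15 infected
Step 3: +3 new -> 18 infected
Step 4: +1 new -> 19 infected
Step 5: +1 new -> 20 infected
Step 6: +1 new -> 21 infected
Step 7: +2 new -> 23 infected
Step 8: +1 new -> 24 infected
Step 9: +1 new -> 25 infected
Step 10: +0 new -> 25 infected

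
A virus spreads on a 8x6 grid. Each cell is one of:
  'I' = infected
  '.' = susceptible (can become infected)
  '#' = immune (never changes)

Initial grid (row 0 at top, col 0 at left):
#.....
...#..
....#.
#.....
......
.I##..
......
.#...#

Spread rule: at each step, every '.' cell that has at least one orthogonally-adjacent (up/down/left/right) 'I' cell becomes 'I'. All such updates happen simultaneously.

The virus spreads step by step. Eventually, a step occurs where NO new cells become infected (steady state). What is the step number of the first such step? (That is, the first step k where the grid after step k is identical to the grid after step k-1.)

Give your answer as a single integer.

Step 0 (initial): 1 infected
Step 1: +3 new -> 4 infected
Step 2: +5 new -> 9 infected
Step 3: +6 new -> 15 infected
Step 4: +7 new -> 22 infected
Step 5: +9 new -> 31 infected
Step 6: +3 new -> 34 infected
Step 7: +2 new -> 36 infected
Step 8: +2 new -> 38 infected
Step 9: +2 new -> 40 infected
Step 10: +0 new -> 40 infected

Answer: 10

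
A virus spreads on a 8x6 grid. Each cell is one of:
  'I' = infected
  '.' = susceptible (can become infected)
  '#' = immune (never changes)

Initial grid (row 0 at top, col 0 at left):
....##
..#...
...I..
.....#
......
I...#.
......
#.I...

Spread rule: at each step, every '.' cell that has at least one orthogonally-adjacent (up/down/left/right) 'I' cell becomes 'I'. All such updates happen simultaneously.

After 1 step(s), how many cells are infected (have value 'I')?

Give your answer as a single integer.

Answer: 13

Derivation:
Step 0 (initial): 3 infected
Step 1: +10 new -> 13 infected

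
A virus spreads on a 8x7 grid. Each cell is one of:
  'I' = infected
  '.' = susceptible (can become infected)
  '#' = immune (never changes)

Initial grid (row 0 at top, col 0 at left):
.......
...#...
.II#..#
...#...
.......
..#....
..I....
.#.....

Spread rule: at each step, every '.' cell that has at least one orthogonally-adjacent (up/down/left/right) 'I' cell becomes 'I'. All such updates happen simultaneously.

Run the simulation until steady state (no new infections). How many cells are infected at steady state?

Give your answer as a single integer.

Step 0 (initial): 3 infected
Step 1: +8 new -> 11 infected
Step 2: +11 new -> 22 infected
Step 3: +9 new -> 31 infected
Step 4: +5 new -> 36 infected
Step 5: +6 new -> 42 infected
Step 6: +5 new -> 47 infected
Step 7: +3 new -> 50 infected
Step 8: +0 new -> 50 infected

Answer: 50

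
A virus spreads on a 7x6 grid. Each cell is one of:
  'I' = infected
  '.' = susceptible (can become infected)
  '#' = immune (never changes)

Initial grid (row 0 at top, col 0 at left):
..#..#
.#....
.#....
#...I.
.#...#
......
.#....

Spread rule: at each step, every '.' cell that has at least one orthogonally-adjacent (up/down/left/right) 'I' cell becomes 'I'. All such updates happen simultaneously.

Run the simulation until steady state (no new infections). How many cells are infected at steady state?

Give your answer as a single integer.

Answer: 30

Derivation:
Step 0 (initial): 1 infected
Step 1: +4 new -> 5 infected
Step 2: +6 new -> 11 infected
Step 3: +9 new -> 20 infected
Step 4: +5 new -> 25 infected
Step 5: +2 new -> 27 infected
Step 6: +1 new -> 28 infected
Step 7: +2 new -> 30 infected
Step 8: +0 new -> 30 infected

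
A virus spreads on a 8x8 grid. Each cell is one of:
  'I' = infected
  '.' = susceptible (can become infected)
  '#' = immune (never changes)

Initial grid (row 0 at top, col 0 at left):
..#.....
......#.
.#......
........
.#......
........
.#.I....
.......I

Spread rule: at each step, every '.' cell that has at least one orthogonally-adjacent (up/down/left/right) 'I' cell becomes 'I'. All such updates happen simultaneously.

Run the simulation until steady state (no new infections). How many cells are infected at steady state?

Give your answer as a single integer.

Step 0 (initial): 2 infected
Step 1: +6 new -> 8 infected
Step 2: +9 new -> 17 infected
Step 3: +8 new -> 25 infected
Step 4: +8 new -> 33 infected
Step 5: +9 new -> 42 infected
Step 6: +7 new -> 49 infected
Step 7: +5 new -> 54 infected
Step 8: +4 new -> 58 infected
Step 9: +1 new -> 59 infected
Step 10: +0 new -> 59 infected

Answer: 59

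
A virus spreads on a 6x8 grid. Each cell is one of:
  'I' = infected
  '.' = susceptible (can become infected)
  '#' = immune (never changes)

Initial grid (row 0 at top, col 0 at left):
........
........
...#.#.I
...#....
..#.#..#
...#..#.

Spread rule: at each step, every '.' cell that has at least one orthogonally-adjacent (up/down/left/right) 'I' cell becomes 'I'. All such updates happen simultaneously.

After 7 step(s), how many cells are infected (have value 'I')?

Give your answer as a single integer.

Answer: 25

Derivation:
Step 0 (initial): 1 infected
Step 1: +3 new -> 4 infected
Step 2: +3 new -> 7 infected
Step 3: +4 new -> 11 infected
Step 4: +4 new -> 15 infected
Step 5: +4 new -> 19 infected
Step 6: +3 new -> 22 infected
Step 7: +3 new -> 25 infected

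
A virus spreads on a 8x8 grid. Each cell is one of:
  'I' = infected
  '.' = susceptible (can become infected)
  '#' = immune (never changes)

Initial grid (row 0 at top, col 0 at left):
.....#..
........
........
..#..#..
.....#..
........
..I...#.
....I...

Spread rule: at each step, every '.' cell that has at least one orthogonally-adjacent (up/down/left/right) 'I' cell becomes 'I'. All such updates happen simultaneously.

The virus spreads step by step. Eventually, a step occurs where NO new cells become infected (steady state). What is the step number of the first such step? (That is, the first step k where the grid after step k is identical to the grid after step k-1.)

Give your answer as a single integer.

Step 0 (initial): 2 infected
Step 1: +7 new -> 9 infected
Step 2: +8 new -> 17 infected
Step 3: +7 new -> 24 infected
Step 4: +6 new -> 30 infected
Step 5: +6 new -> 36 infected
Step 6: +8 new -> 44 infected
Step 7: +8 new -> 52 infected
Step 8: +4 new -> 56 infected
Step 9: +2 new -> 58 infected
Step 10: +1 new -> 59 infected
Step 11: +0 new -> 59 infected

Answer: 11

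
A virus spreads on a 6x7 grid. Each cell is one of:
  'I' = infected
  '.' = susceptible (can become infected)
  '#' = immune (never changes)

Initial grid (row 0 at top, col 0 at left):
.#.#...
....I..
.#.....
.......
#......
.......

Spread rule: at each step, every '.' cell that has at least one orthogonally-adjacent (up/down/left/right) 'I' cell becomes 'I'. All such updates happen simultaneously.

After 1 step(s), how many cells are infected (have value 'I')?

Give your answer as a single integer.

Step 0 (initial): 1 infected
Step 1: +4 new -> 5 infected

Answer: 5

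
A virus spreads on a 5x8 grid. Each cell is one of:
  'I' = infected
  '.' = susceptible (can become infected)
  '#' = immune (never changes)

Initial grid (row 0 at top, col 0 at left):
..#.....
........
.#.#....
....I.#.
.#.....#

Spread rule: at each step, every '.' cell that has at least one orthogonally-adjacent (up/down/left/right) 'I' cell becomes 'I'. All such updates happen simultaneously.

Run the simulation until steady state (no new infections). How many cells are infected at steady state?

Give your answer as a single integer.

Answer: 34

Derivation:
Step 0 (initial): 1 infected
Step 1: +4 new -> 5 infected
Step 2: +5 new -> 10 infected
Step 3: +8 new -> 18 infected
Step 4: +6 new -> 24 infected
Step 5: +6 new -> 30 infected
Step 6: +3 new -> 33 infected
Step 7: +1 new -> 34 infected
Step 8: +0 new -> 34 infected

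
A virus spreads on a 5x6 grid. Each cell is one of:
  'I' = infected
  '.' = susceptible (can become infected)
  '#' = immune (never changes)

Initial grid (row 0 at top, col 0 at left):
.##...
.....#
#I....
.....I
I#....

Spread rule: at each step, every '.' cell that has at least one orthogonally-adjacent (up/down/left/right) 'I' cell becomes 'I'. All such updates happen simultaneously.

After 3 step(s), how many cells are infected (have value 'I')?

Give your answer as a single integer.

Answer: 22

Derivation:
Step 0 (initial): 3 infected
Step 1: +7 new -> 10 infected
Step 2: +7 new -> 17 infected
Step 3: +5 new -> 22 infected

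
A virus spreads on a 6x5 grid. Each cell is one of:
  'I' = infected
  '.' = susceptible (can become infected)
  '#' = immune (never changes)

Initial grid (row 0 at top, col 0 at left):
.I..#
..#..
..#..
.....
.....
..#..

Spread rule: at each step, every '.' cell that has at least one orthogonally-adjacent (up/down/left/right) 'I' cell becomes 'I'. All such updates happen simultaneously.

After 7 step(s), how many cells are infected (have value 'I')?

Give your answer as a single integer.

Step 0 (initial): 1 infected
Step 1: +3 new -> 4 infected
Step 2: +3 new -> 7 infected
Step 3: +3 new -> 10 infected
Step 4: +5 new -> 15 infected
Step 5: +5 new -> 20 infected
Step 6: +3 new -> 23 infected
Step 7: +2 new -> 25 infected

Answer: 25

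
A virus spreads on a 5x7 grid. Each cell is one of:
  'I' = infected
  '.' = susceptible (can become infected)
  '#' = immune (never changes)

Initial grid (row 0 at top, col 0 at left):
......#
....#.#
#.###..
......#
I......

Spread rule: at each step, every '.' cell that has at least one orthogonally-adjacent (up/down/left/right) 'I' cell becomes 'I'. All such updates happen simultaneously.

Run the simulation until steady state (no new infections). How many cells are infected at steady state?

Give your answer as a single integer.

Answer: 27

Derivation:
Step 0 (initial): 1 infected
Step 1: +2 new -> 3 infected
Step 2: +2 new -> 5 infected
Step 3: +3 new -> 8 infected
Step 4: +3 new -> 11 infected
Step 5: +5 new -> 16 infected
Step 6: +5 new -> 21 infected
Step 7: +2 new -> 23 infected
Step 8: +3 new -> 26 infected
Step 9: +1 new -> 27 infected
Step 10: +0 new -> 27 infected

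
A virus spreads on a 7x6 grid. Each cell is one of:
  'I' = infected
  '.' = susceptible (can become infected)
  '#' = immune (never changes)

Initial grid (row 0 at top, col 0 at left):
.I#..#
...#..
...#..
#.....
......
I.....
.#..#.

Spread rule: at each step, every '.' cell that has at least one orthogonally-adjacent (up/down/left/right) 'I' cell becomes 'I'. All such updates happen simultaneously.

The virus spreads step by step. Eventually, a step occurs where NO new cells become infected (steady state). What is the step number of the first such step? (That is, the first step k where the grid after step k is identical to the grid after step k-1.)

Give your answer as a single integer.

Answer: 11

Derivation:
Step 0 (initial): 2 infected
Step 1: +5 new -> 7 infected
Step 2: +5 new -> 12 infected
Step 3: +6 new -> 18 infected
Step 4: +4 new -> 22 infected
Step 5: +3 new -> 25 infected
Step 6: +3 new -> 28 infected
Step 7: +2 new -> 30 infected
Step 8: +2 new -> 32 infected
Step 9: +2 new -> 34 infected
Step 10: +1 new -> 35 infected
Step 11: +0 new -> 35 infected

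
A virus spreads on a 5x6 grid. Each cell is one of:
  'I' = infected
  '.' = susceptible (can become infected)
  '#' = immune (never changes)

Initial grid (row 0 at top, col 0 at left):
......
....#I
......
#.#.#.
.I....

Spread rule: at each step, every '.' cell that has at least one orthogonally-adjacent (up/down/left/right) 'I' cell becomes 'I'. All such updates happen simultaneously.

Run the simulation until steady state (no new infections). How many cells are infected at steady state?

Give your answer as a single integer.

Step 0 (initial): 2 infected
Step 1: +5 new -> 7 infected
Step 2: +5 new -> 12 infected
Step 3: +8 new -> 20 infected
Step 4: +5 new -> 25 infected
Step 5: +1 new -> 26 infected
Step 6: +0 new -> 26 infected

Answer: 26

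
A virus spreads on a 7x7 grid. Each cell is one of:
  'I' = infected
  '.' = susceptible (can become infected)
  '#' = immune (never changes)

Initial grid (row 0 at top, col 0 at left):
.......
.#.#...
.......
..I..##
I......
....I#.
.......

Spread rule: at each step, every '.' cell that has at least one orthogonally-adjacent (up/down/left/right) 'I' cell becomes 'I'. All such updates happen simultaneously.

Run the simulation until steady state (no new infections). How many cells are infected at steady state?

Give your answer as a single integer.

Step 0 (initial): 3 infected
Step 1: +10 new -> 13 infected
Step 2: +12 new -> 25 infected
Step 3: +7 new -> 32 infected
Step 4: +6 new -> 38 infected
Step 5: +3 new -> 41 infected
Step 6: +2 new -> 43 infected
Step 7: +1 new -> 44 infected
Step 8: +0 new -> 44 infected

Answer: 44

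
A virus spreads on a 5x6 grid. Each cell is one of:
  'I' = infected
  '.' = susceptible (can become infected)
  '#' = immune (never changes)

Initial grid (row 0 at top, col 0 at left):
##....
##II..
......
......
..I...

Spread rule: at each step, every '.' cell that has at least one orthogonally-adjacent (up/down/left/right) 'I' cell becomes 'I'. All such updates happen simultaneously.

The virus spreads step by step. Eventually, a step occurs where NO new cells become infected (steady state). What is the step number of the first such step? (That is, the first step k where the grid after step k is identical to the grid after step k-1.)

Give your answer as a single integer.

Step 0 (initial): 3 infected
Step 1: +8 new -> 11 infected
Step 2: +8 new -> 19 infected
Step 3: +6 new -> 25 infected
Step 4: +1 new -> 26 infected
Step 5: +0 new -> 26 infected

Answer: 5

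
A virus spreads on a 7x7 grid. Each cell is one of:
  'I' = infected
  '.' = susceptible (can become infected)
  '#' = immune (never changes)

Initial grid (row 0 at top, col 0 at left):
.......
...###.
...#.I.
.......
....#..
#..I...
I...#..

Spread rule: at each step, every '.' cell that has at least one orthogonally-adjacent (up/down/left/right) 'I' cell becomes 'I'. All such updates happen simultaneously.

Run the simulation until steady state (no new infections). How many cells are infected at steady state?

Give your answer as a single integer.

Answer: 42

Derivation:
Step 0 (initial): 3 infected
Step 1: +8 new -> 11 infected
Step 2: +9 new -> 20 infected
Step 3: +6 new -> 26 infected
Step 4: +5 new -> 31 infected
Step 5: +4 new -> 35 infected
Step 6: +4 new -> 39 infected
Step 7: +2 new -> 41 infected
Step 8: +1 new -> 42 infected
Step 9: +0 new -> 42 infected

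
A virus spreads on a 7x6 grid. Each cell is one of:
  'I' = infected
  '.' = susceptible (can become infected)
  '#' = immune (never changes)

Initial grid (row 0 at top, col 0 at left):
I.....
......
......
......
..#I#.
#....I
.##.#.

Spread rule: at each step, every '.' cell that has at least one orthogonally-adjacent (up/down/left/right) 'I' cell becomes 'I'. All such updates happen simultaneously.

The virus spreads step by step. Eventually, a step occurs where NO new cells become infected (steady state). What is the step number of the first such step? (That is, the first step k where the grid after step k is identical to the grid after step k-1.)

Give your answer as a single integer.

Step 0 (initial): 3 infected
Step 1: +7 new -> 10 infected
Step 2: +9 new -> 19 infected
Step 3: +10 new -> 29 infected
Step 4: +5 new -> 34 infected
Step 5: +1 new -> 35 infected
Step 6: +0 new -> 35 infected

Answer: 6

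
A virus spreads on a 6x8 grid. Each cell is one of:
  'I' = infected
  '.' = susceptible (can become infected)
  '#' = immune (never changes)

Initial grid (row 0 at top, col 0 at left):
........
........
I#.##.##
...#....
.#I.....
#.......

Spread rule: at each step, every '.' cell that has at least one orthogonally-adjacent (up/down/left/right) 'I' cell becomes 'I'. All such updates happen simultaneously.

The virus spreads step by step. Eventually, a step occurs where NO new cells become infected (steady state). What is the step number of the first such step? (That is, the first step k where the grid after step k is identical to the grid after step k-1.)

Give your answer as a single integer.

Answer: 10

Derivation:
Step 0 (initial): 2 infected
Step 1: +5 new -> 7 infected
Step 2: +8 new -> 15 infected
Step 3: +5 new -> 20 infected
Step 4: +5 new -> 25 infected
Step 5: +6 new -> 31 infected
Step 6: +4 new -> 35 infected
Step 7: +2 new -> 37 infected
Step 8: +2 new -> 39 infected
Step 9: +1 new -> 40 infected
Step 10: +0 new -> 40 infected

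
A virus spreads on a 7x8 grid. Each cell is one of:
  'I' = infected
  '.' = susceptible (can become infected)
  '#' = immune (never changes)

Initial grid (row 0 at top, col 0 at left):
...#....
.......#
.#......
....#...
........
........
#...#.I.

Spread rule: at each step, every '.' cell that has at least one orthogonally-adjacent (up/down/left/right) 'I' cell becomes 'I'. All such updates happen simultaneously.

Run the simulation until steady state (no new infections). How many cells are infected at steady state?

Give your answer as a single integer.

Step 0 (initial): 1 infected
Step 1: +3 new -> 4 infected
Step 2: +3 new -> 7 infected
Step 3: +4 new -> 11 infected
Step 4: +5 new -> 16 infected
Step 5: +6 new -> 22 infected
Step 6: +7 new -> 29 infected
Step 7: +8 new -> 37 infected
Step 8: +5 new -> 42 infected
Step 9: +2 new -> 44 infected
Step 10: +3 new -> 47 infected
Step 11: +2 new -> 49 infected
Step 12: +1 new -> 50 infected
Step 13: +0 new -> 50 infected

Answer: 50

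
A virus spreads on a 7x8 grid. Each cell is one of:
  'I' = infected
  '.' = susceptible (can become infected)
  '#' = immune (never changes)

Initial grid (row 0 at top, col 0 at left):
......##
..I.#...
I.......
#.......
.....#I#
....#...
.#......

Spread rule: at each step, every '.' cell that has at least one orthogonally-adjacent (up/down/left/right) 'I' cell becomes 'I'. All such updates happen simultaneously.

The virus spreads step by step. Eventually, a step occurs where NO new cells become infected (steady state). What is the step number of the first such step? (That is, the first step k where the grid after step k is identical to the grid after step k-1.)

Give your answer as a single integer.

Answer: 7

Derivation:
Step 0 (initial): 3 infected
Step 1: +8 new -> 11 infected
Step 2: +12 new -> 23 infected
Step 3: +11 new -> 34 infected
Step 4: +9 new -> 43 infected
Step 5: +4 new -> 47 infected
Step 6: +1 new -> 48 infected
Step 7: +0 new -> 48 infected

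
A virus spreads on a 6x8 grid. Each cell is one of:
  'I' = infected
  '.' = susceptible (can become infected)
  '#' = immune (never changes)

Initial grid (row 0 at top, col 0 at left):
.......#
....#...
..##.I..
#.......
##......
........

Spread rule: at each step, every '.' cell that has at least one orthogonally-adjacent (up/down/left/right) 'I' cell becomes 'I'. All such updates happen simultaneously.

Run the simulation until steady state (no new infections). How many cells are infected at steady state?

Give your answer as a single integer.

Answer: 41

Derivation:
Step 0 (initial): 1 infected
Step 1: +4 new -> 5 infected
Step 2: +6 new -> 11 infected
Step 3: +8 new -> 19 infected
Step 4: +6 new -> 25 infected
Step 5: +6 new -> 31 infected
Step 6: +4 new -> 35 infected
Step 7: +4 new -> 39 infected
Step 8: +2 new -> 41 infected
Step 9: +0 new -> 41 infected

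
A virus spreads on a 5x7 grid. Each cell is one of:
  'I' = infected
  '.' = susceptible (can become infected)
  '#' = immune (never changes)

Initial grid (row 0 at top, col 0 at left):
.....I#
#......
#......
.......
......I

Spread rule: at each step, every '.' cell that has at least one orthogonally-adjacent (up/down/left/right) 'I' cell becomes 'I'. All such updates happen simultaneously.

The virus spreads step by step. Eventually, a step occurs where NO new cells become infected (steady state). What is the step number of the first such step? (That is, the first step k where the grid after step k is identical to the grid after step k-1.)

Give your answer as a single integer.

Step 0 (initial): 2 infected
Step 1: +4 new -> 6 infected
Step 2: +7 new -> 13 infected
Step 3: +5 new -> 18 infected
Step 4: +5 new -> 23 infected
Step 5: +5 new -> 28 infected
Step 6: +3 new -> 31 infected
Step 7: +1 new -> 32 infected
Step 8: +0 new -> 32 infected

Answer: 8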